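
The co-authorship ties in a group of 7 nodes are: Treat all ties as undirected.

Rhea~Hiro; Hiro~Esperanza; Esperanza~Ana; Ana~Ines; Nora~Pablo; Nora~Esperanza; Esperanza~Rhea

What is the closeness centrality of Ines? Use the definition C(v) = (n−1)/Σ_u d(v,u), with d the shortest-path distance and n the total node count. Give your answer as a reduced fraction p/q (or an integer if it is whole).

3/8

Distances from Ines: Ana:1, Esperanza:2, Hiro:3, Nora:3, Pablo:4, Rhea:3. Sum = 16.
n = 7, so closeness = 6/16 = 3/8.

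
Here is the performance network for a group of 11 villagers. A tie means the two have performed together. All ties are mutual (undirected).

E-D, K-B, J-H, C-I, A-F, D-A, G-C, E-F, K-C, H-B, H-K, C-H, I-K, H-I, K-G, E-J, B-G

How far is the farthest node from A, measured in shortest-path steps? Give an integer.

Distances from A: B:5, C:5, D:1, E:2, F:1, G:6, H:4, I:5, J:3, K:5.
The largest is 6 (to G), so the eccentricity of A is 6.

6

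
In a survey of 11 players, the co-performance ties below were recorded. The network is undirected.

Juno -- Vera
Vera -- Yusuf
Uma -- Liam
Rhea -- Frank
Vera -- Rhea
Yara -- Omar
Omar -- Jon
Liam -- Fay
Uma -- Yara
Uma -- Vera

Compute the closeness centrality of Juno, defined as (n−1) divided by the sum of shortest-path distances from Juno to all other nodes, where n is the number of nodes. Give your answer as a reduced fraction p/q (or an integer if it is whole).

10/29

Distances from Juno: Fay:4, Frank:3, Jon:5, Liam:3, Omar:4, Rhea:2, Uma:2, Vera:1, Yara:3, Yusuf:2. Sum = 29.
n = 11, so closeness = 10/29.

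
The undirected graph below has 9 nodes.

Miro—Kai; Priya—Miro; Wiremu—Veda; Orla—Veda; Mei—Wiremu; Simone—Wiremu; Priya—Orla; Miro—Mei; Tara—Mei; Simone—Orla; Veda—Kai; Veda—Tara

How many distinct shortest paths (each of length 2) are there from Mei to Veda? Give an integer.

2

The shortest distance is 2. The length-2 paths are: Mei–Wiremu–Veda; Mei–Tara–Veda.
That gives 2 distinct shortest paths.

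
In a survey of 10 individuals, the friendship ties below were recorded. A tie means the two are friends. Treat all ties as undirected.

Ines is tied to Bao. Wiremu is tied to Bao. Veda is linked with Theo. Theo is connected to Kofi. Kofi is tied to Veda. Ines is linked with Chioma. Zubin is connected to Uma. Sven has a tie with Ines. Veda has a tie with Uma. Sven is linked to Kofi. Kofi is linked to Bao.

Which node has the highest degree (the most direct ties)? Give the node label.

Kofi

Degrees — Bao:3, Chioma:1, Ines:3, Kofi:4, Sven:2, Theo:2, Uma:2, Veda:3, Wiremu:1, Zubin:1.
The maximum is 4, attained only by Kofi.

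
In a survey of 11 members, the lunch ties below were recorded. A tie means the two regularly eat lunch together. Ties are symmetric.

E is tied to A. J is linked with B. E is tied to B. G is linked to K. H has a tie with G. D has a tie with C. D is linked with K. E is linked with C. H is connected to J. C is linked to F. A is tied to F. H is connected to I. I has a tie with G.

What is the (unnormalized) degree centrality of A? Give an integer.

A is directly tied to E and F. That is 2 neighbors, so the degree of A is 2.

2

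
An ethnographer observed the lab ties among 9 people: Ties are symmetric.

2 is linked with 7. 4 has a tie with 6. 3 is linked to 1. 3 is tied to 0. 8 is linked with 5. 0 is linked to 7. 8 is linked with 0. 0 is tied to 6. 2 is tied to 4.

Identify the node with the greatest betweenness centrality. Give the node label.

Unnormalized betweenness of each node: 0:21, 1:0, 2:1, 3:7, 4:1, 5:0, 6:5, 7:5, 8:7.
0 has the largest value, 21, making it the main broker — the node through which the most shortest paths run.

0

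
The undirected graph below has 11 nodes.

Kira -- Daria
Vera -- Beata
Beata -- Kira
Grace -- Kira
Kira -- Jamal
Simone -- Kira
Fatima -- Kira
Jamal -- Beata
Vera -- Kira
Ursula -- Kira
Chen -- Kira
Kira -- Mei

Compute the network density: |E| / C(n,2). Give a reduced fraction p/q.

12/55

There are 12 edges and 11 nodes, so the maximum possible is C(11,2) = 55.
Density = 12/55.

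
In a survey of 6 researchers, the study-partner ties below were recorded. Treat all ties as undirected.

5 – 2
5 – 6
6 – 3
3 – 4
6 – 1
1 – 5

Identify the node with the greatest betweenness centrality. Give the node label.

6

Unnormalized betweenness of each node: 1:0, 2:0, 3:4, 4:0, 5:4, 6:6.
6 has the largest value, 6, making it the main broker — the node through which the most shortest paths run.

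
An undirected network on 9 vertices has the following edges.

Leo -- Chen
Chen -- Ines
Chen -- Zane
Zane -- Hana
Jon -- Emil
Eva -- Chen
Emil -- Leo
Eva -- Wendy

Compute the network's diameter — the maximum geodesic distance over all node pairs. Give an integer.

Eccentricity of each node (its greatest distance to any other): Chen:3, Emil:4, Eva:4, Hana:5, Ines:4, Jon:5, Leo:3, Wendy:5, Zane:4.
The maximum eccentricity is 5, realized for instance by the pair Hana–Jon via Hana – Zane – Chen – Leo – Emil – Jon. So the diameter is 5.

5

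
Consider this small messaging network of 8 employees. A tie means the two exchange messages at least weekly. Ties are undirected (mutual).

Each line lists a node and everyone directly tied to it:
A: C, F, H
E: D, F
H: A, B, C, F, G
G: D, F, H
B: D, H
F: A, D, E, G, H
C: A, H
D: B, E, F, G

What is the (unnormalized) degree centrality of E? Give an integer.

2

E is directly tied to D and F. That is 2 neighbors, so the degree of E is 2.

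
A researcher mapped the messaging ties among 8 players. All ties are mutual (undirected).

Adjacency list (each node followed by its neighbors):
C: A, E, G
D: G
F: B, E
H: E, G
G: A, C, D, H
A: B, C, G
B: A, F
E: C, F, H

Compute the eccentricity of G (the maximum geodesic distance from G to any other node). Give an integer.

3

Distances from G: A:1, B:2, C:1, D:1, E:2, F:3, H:1.
The largest is 3 (to F), so the eccentricity of G is 3.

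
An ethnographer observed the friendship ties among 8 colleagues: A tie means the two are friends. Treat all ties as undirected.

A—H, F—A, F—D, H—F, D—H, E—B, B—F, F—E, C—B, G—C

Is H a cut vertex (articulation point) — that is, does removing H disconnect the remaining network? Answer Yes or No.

Even without H, every remaining node can still reach every other (the residual graph is connected), so H is not a cut vertex.

No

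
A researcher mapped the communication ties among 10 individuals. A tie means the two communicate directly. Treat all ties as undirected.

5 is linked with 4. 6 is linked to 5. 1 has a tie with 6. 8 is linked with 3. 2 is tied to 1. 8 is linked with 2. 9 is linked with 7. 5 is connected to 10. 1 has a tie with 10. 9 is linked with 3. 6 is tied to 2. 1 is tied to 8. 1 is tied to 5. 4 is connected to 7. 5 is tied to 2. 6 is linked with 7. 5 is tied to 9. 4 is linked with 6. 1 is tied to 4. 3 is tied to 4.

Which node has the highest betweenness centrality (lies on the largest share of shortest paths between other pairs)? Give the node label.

Unnormalized betweenness of each node: 1:169/30, 2:6/5, 3:67/30, 4:139/30, 5:203/30, 6:89/30, 7:5/6, 8:7/4, 9:119/60, 10:0.
5 has the largest value, 203/30, making it the main broker — the node through which the most shortest paths run.

5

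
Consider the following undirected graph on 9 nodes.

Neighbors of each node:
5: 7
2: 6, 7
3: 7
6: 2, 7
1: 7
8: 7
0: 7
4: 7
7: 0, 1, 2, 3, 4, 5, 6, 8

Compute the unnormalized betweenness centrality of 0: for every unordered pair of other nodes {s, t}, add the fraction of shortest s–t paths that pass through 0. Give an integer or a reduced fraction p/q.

0

No shortest path between any pair of other nodes passes through 0.
Summing the contributions gives betweenness(0) = 0.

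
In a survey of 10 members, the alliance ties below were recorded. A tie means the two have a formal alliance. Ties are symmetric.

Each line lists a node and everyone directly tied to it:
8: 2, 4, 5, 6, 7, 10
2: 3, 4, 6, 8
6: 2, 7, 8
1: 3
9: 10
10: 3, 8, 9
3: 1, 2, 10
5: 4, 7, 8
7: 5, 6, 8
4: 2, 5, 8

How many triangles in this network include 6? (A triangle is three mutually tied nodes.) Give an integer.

2

6's neighbors: 2, 7, and 8.
Neighbor pairs that are themselves tied: 6–2–8; 6–7–8. Each forms one triangle with 6, for 2 in total.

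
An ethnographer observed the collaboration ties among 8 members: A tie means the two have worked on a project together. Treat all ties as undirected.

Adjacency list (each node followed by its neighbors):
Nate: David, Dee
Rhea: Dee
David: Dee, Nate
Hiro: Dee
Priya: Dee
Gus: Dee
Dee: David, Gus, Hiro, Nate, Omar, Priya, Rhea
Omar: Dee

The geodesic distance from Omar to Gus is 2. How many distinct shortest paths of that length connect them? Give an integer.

1

The shortest distance is 2, and the only length-2 path is Omar–Dee–Gus. So there is exactly 1 shortest path.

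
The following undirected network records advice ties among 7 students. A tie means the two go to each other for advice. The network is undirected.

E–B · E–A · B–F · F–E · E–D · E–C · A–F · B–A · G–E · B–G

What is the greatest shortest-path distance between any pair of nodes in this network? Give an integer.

Eccentricity of each node (its greatest distance to any other): A:2, B:2, C:2, D:2, E:1, F:2, G:2.
The maximum eccentricity is 2, realized for instance by the pair D–C via D – E – C. So the diameter is 2.

2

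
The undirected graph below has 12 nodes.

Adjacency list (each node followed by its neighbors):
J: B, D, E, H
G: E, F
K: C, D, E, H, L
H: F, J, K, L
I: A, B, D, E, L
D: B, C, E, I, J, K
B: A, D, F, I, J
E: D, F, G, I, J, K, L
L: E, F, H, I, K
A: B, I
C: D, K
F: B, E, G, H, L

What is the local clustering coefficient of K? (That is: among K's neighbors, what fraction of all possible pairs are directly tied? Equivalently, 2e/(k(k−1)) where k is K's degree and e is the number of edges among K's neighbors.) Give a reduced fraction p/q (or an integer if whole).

K's neighbors: C, D, E, H, and L (k = 5).
Possible neighbor pairs: C(5,2) = 10. Edges among them: C–D, D–E, E–L, H–L → e = 4.
Clustering(K) = 4/10 = 2/5.

2/5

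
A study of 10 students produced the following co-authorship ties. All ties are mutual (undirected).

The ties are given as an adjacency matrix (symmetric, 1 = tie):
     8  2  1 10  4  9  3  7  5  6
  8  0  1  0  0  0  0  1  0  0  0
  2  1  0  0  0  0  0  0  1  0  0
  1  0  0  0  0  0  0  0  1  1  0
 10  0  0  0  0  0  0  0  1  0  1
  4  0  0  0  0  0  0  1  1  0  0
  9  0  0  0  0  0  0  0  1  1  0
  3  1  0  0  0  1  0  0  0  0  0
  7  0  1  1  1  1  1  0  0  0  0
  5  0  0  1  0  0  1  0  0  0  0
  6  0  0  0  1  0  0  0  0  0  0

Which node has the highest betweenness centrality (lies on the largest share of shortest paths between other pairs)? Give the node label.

Unnormalized betweenness of each node: 1:7/2, 2:6, 3:1, 4:6, 5:1/2, 6:0, 7:55/2, 8:1, 9:7/2, 10:8.
7 has the largest value, 55/2, making it the main broker — the node through which the most shortest paths run.

7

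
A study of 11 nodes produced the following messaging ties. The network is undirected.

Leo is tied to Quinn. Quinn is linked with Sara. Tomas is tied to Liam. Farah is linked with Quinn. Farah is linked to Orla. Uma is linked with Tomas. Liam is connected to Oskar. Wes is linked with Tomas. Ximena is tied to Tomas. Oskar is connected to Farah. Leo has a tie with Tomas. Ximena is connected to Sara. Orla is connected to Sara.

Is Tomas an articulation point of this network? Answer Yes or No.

Yes

Removing Tomas leaves {Wes} with no path to {Farah, Leo, Liam, Orla, Oskar, Quinn, Sara, and Ximena}, so the network splits into 3 components. Tomas is a cut vertex.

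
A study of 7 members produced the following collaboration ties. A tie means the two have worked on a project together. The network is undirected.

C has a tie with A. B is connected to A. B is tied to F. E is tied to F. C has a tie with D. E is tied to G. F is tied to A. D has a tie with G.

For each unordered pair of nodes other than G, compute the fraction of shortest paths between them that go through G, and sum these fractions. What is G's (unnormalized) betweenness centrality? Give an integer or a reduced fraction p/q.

2

Pairs whose geodesics pass through G — F–D: 1/2; C–E: 1/2; D–E: 1.
All other pairs contribute 0.
Summing the contributions gives betweenness(G) = 2.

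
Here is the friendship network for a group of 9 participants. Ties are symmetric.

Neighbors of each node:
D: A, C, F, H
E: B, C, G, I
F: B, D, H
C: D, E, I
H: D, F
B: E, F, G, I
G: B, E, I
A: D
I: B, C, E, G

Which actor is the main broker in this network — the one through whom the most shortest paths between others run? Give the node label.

Unnormalized betweenness of each node: A:0, B:17/3, C:19/3, D:10, E:5/3, F:17/3, G:0, H:0, I:5/3.
D has the largest value, 10, making it the main broker — the node through which the most shortest paths run.

D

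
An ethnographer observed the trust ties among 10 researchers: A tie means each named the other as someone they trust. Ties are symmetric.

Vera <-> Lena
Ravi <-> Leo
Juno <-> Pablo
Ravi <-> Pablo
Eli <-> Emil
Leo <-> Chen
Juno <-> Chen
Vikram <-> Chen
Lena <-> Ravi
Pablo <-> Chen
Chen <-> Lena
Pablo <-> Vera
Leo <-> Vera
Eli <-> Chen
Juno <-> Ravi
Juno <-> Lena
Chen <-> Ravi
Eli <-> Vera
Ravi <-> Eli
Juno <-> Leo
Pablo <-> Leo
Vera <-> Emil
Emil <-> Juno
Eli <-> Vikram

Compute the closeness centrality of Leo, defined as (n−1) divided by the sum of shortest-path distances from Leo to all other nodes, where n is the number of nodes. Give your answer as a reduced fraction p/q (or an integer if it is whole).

9/13

Distances from Leo: Chen:1, Eli:2, Emil:2, Juno:1, Lena:2, Pablo:1, Ravi:1, Vera:1, Vikram:2. Sum = 13.
n = 10, so closeness = 9/13.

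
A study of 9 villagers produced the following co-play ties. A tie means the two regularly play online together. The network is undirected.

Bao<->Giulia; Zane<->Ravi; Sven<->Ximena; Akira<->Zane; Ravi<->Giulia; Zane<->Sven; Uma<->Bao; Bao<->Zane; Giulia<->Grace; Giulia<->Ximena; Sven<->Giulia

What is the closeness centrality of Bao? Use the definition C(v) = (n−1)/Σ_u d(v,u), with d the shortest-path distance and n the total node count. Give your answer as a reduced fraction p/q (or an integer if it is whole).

8/13

Distances from Bao: Akira:2, Giulia:1, Grace:2, Ravi:2, Sven:2, Uma:1, Ximena:2, Zane:1. Sum = 13.
n = 9, so closeness = 8/13.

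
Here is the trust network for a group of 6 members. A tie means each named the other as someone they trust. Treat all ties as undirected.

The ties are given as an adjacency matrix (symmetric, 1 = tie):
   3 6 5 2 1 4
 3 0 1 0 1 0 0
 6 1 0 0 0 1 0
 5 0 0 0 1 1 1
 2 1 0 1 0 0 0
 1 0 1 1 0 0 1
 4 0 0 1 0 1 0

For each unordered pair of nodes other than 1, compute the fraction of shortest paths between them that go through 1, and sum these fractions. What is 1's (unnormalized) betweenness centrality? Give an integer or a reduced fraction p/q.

Pairs whose geodesics pass through 1 — 3–4: 1/2; 6–5: 1; 6–4: 1.
All other pairs contribute 0.
Summing the contributions gives betweenness(1) = 5/2.

5/2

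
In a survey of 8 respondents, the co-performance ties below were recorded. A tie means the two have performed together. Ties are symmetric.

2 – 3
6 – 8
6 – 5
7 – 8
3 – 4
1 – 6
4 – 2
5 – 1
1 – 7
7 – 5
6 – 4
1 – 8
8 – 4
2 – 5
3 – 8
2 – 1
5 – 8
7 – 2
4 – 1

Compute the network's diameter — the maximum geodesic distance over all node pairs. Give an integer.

2

Eccentricity of each node (its greatest distance to any other): 1:2, 2:2, 3:2, 4:2, 5:2, 6:2, 7:2, 8:2.
The maximum eccentricity is 2, realized for instance by the pair 6–7 via 6 – 5 – 7. So the diameter is 2.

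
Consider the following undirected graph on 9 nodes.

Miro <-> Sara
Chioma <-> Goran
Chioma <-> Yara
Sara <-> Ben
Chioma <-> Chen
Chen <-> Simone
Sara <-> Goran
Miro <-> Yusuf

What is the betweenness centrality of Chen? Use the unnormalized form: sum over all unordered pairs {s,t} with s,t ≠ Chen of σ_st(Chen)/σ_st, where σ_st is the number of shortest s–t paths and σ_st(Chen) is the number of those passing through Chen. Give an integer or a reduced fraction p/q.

Pairs whose geodesics pass through Chen — Miro–Simone: 1; Sara–Simone: 1; Goran–Simone: 1; Yara–Simone: 1; Yusuf–Simone: 1; Simone–Ben: 1; Simone–Chioma: 1.
All other pairs contribute 0.
Summing the contributions gives betweenness(Chen) = 7.

7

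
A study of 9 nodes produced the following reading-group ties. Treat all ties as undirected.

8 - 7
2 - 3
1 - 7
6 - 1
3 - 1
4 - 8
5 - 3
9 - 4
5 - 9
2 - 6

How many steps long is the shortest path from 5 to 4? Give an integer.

One shortest route is 5 – 9 – 4, which uses 2 edges, and 5 and 4 are not directly tied, so nothing shorter exists. So d(5,4) = 2.

2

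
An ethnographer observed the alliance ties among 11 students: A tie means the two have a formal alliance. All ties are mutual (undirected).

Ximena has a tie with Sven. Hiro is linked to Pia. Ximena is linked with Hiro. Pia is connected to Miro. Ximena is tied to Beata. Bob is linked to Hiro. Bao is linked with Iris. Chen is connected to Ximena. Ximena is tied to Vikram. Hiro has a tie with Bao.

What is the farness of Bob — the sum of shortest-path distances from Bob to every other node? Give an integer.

Distances from Bob: Bao:2, Beata:3, Chen:3, Hiro:1, Iris:3, Miro:3, Pia:2, Sven:3, Vikram:3, Ximena:2.
Sum = 2 + 3 + 3 + 1 + 3 + 3 + 2 + 3 + 3 + 2 = 25.

25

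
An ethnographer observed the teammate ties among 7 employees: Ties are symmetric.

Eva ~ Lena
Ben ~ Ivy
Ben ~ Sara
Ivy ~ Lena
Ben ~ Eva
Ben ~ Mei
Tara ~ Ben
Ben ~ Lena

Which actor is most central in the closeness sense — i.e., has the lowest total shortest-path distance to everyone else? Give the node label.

Farness (sum of distances to all others) for each node — Ben:6, Eva:10, Ivy:10, Lena:9, Mei:11, Sara:11, Tara:11.
The smallest farness is 6, for Ben, so Ben has the highest closeness.

Ben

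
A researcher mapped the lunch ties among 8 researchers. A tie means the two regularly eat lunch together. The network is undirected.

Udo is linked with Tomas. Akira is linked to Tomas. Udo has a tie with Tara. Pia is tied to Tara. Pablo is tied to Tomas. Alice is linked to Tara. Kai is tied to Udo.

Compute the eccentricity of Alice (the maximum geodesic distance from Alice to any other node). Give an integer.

Distances from Alice: Akira:4, Kai:3, Pablo:4, Pia:2, Tara:1, Tomas:3, Udo:2.
The largest is 4 (to Akira and Pablo), so the eccentricity of Alice is 4.

4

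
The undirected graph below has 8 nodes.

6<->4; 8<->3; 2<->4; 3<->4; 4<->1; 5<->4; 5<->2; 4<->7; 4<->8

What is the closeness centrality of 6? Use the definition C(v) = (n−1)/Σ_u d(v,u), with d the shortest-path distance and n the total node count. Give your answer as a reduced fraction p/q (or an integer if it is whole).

7/13

Distances from 6: 1:2, 2:2, 3:2, 4:1, 5:2, 7:2, 8:2. Sum = 13.
n = 8, so closeness = 7/13.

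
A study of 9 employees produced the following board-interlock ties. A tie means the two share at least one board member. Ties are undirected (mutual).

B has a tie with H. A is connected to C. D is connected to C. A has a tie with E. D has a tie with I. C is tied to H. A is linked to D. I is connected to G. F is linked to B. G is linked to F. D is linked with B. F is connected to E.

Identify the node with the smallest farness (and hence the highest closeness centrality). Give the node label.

Farness (sum of distances to all others) for each node — A:14, B:13, C:15, D:12, E:16, F:14, G:17, H:17, I:16.
The smallest farness is 12, for D, so D has the highest closeness.

D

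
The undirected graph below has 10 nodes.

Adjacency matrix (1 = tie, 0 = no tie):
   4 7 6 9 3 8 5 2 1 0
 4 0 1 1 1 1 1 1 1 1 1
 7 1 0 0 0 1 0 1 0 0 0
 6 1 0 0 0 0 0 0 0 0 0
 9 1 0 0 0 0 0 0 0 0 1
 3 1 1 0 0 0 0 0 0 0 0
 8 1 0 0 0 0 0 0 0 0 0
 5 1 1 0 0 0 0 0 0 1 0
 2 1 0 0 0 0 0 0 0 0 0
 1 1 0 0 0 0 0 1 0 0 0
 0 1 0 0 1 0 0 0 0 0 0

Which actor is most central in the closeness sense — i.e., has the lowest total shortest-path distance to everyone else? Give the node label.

4

Farness (sum of distances to all others) for each node — 0:16, 1:16, 2:17, 3:16, 4:9, 5:15, 6:17, 7:15, 8:17, 9:16.
The smallest farness is 9, for 4, so 4 has the highest closeness.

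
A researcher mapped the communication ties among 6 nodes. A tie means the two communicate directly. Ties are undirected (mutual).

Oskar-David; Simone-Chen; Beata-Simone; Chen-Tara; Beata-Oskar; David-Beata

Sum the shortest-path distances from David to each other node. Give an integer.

Distances from David: Beata:1, Chen:3, Oskar:1, Simone:2, Tara:4.
Sum = 1 + 3 + 1 + 2 + 4 = 11.

11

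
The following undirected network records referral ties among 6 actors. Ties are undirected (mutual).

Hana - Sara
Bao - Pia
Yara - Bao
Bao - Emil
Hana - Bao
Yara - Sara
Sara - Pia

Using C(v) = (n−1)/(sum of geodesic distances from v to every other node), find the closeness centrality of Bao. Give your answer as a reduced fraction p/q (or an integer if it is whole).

Distances from Bao: Emil:1, Hana:1, Pia:1, Sara:2, Yara:1. Sum = 6.
n = 6, so closeness = 5/6.

5/6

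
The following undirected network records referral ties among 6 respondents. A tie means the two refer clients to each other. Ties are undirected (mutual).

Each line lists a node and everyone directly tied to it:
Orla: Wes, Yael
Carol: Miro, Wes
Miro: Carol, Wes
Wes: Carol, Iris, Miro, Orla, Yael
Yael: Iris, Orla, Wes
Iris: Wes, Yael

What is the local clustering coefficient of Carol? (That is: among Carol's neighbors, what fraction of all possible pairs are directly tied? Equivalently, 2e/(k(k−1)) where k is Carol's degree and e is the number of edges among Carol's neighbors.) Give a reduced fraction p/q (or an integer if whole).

1

Carol's neighbors: Miro and Wes (k = 2).
Possible neighbor pairs: C(2,2) = 1. Edges among them: Miro–Wes → e = 1.
Clustering(Carol) = 1/1.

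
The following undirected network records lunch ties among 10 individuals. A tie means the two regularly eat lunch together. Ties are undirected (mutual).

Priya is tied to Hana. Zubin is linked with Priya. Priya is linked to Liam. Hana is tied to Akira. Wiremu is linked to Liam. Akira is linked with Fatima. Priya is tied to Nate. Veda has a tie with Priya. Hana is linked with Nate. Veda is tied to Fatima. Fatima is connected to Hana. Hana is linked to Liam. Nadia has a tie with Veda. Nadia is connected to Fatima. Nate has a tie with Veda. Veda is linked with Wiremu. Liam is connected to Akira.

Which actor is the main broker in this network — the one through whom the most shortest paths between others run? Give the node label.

Unnormalized betweenness of each node: Akira:3/4, Fatima:23/6, Hana:19/4, Liam:4, Nadia:0, Nate:1/3, Priya:115/12, Veda:9, Wiremu:3/4, Zubin:0.
Priya has the largest value, 115/12, making it the main broker — the node through which the most shortest paths run.

Priya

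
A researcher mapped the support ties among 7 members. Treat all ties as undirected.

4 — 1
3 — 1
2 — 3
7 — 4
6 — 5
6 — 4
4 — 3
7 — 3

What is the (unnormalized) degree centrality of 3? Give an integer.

3 is directly tied to 1, 2, 4, and 7. That is 4 neighbors, so the degree of 3 is 4.

4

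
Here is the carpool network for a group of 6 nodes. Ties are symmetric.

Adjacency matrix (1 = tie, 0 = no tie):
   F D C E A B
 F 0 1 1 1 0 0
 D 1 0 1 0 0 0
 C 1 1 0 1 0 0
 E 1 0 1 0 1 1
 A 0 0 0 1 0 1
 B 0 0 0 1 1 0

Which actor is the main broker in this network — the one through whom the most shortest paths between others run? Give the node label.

Unnormalized betweenness of each node: A:0, B:0, C:3/2, D:0, E:6, F:3/2.
E has the largest value, 6, making it the main broker — the node through which the most shortest paths run.

E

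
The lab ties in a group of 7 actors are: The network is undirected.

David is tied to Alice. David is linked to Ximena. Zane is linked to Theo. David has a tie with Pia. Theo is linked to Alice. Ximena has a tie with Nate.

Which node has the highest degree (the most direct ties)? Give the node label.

Degrees — Alice:2, David:3, Nate:1, Pia:1, Theo:2, Ximena:2, Zane:1.
The maximum is 3, attained only by David.

David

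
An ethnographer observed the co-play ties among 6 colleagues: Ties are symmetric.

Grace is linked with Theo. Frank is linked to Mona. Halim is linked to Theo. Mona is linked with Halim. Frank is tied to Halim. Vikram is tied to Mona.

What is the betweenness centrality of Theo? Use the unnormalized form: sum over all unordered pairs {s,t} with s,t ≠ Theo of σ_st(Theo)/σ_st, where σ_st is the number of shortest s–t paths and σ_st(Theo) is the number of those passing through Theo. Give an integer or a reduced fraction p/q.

4

Pairs whose geodesics pass through Theo — Mona–Grace: 1; Grace–Halim: 1; Grace–Vikram: 1; Grace–Frank: 1.
All other pairs contribute 0.
Summing the contributions gives betweenness(Theo) = 4.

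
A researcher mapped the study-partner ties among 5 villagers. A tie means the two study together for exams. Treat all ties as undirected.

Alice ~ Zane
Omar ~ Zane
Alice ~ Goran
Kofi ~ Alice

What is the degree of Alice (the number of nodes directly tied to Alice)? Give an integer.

Alice is directly tied to Goran, Kofi, and Zane. That is 3 neighbors, so the degree of Alice is 3.

3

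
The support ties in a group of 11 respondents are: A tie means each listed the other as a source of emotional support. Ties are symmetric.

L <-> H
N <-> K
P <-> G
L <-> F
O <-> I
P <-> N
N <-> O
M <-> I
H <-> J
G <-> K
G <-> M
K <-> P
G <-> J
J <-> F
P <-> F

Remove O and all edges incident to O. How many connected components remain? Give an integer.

O's neighbors (I and N) remain reachable from one another through other ties, so the rest of the network stays in one piece.

1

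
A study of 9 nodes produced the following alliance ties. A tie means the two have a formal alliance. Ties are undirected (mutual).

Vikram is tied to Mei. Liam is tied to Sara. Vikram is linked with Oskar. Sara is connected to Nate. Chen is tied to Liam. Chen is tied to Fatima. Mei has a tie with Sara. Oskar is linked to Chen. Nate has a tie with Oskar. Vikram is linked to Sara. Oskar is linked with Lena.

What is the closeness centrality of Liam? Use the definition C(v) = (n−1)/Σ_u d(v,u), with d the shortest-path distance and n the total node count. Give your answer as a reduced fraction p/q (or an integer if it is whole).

8/15

Distances from Liam: Chen:1, Fatima:2, Lena:3, Mei:2, Nate:2, Oskar:2, Sara:1, Vikram:2. Sum = 15.
n = 9, so closeness = 8/15.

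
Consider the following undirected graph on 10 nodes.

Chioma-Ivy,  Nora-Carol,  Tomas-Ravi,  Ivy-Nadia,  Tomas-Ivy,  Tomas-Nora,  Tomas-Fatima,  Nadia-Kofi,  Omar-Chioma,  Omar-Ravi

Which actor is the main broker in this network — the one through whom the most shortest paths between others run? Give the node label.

Unnormalized betweenness of each node: Carol:0, Chioma:3, Fatima:0, Ivy:18, Kofi:0, Nadia:8, Nora:8, Omar:1, Ravi:4, Tomas:23.
Tomas has the largest value, 23, making it the main broker — the node through which the most shortest paths run.

Tomas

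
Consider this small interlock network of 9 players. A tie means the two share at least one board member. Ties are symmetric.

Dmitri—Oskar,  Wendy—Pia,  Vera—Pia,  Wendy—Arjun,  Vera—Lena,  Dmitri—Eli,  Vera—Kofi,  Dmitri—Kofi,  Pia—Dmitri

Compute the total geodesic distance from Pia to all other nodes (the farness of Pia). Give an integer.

Distances from Pia: Arjun:2, Dmitri:1, Eli:2, Kofi:2, Lena:2, Oskar:2, Vera:1, Wendy:1.
Sum = 2 + 1 + 2 + 2 + 2 + 2 + 1 + 1 = 13.

13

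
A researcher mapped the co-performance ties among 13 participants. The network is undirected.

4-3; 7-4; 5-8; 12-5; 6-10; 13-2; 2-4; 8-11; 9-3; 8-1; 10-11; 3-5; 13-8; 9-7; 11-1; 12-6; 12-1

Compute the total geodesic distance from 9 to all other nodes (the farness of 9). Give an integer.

36

Distances from 9: 1:4, 2:3, 3:1, 4:2, 5:2, 6:4, 7:1, 8:3, 10:5, 11:4, 12:3, 13:4.
Sum = 4 + 3 + 1 + 2 + 2 + 4 + 1 + 3 + 5 + 4 + 3 + 4 = 36.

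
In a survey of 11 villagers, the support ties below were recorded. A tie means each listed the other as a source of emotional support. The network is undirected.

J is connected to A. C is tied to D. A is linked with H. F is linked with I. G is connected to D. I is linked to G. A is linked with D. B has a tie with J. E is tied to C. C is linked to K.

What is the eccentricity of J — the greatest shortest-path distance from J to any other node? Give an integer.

5

Distances from J: A:1, B:1, C:3, D:2, E:4, F:5, G:3, H:2, I:4, K:4.
The largest is 5 (to F), so the eccentricity of J is 5.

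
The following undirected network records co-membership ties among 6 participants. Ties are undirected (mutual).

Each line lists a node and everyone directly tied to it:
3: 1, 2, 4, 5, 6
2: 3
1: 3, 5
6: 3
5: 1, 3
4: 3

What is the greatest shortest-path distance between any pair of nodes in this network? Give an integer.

2

Eccentricity of each node (its greatest distance to any other): 1:2, 2:2, 3:1, 4:2, 5:2, 6:2.
The maximum eccentricity is 2, realized for instance by the pair 2–4 via 2 – 3 – 4. So the diameter is 2.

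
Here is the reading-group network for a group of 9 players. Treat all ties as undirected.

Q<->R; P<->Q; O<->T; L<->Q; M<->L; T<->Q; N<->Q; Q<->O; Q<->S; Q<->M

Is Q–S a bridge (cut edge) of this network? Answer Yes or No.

Without the Q–S edge there is no alternate route between Q and S, so the network disconnects. It is a bridge.

Yes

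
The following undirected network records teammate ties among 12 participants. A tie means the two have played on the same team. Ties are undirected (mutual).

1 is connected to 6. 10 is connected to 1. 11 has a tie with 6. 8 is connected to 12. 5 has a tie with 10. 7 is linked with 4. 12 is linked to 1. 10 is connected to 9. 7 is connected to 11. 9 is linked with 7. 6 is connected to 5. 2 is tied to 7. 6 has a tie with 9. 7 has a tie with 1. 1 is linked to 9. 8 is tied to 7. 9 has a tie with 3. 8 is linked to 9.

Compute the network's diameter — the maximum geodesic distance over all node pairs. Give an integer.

4

Eccentricity of each node (its greatest distance to any other): 1:2, 2:4, 3:3, 4:4, 5:4, 6:3, 7:3, 8:3, 9:2, 10:3, 11:3, 12:3.
The maximum eccentricity is 4, realized for instance by the pair 2–5 via 2 – 7 – 1 – 10 – 5. So the diameter is 4.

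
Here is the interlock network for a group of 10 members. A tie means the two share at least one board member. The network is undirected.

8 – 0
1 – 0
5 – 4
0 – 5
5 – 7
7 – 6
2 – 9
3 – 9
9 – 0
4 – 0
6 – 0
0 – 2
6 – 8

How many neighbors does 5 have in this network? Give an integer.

3

5 is directly tied to 0, 4, and 7. That is 3 neighbors, so the degree of 5 is 3.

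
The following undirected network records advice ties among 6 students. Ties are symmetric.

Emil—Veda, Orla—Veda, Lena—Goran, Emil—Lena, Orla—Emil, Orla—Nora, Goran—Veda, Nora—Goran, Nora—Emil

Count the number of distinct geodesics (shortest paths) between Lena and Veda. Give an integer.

2

The shortest distance is 2. The length-2 paths are: Lena–Goran–Veda; Lena–Emil–Veda.
That gives 2 distinct shortest paths.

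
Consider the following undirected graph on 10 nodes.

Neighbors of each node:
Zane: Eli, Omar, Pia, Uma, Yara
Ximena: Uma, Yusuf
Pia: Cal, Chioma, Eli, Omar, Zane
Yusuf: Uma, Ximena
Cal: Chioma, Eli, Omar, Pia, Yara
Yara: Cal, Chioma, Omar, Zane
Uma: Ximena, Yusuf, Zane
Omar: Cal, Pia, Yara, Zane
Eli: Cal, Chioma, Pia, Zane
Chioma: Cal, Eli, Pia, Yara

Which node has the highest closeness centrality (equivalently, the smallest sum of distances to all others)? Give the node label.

Farness (sum of distances to all others) for each node — Cal:18, Chioma:19, Eli:16, Omar:16, Pia:15, Uma:17, Ximena:24, Yara:16, Yusuf:24, Zane:13.
The smallest farness is 13, for Zane, so Zane has the highest closeness.

Zane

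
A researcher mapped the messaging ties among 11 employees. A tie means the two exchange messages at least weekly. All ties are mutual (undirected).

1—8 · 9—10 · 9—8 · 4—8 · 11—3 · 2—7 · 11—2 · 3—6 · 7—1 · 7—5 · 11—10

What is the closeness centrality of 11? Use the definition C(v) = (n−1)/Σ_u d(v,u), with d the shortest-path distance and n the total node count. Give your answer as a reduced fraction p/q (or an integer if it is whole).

Distances from 11: 1:3, 2:1, 3:1, 4:4, 5:3, 6:2, 7:2, 8:3, 9:2, 10:1. Sum = 22.
n = 11, so closeness = 10/22 = 5/11.

5/11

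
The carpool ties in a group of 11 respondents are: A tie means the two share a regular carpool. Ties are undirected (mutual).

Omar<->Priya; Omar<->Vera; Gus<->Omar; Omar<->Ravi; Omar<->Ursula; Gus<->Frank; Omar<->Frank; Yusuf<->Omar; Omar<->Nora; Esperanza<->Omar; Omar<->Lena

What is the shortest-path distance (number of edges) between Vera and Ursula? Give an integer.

2

One shortest route is Vera – Omar – Ursula, which uses 2 edges, and Vera and Ursula are not directly tied, so nothing shorter exists. So d(Vera,Ursula) = 2.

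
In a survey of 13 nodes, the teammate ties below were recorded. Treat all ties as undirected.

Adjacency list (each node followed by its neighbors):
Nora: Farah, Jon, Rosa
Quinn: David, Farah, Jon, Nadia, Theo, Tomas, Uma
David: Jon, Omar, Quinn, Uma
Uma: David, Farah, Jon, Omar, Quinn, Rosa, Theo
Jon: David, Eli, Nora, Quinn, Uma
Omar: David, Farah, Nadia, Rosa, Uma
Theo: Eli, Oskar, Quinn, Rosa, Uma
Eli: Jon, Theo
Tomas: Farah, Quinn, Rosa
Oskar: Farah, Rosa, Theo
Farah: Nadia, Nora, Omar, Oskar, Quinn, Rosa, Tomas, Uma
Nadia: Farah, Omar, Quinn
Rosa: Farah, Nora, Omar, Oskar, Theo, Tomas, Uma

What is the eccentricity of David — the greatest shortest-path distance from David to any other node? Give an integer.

3

Distances from David: Eli:2, Farah:2, Jon:1, Nadia:2, Nora:2, Omar:1, Oskar:3, Quinn:1, Rosa:2, Theo:2, Tomas:2, Uma:1.
The largest is 3 (to Oskar), so the eccentricity of David is 3.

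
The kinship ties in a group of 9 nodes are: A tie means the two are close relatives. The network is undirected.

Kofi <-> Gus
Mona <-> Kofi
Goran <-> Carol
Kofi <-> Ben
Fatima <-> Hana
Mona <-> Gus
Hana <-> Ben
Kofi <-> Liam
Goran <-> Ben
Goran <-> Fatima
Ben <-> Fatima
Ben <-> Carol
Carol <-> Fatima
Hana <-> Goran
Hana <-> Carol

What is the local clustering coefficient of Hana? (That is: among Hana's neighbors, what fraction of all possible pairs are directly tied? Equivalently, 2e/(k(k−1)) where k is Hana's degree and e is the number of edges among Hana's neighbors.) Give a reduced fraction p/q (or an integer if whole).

1

Hana's neighbors: Ben, Carol, Fatima, and Goran (k = 4).
Possible neighbor pairs: C(4,2) = 6. Edges among them: Ben–Carol, Ben–Fatima, Ben–Goran, Carol–Fatima, Carol–Goran, Fatima–Goran → e = 6.
Clustering(Hana) = 6/6 = 1.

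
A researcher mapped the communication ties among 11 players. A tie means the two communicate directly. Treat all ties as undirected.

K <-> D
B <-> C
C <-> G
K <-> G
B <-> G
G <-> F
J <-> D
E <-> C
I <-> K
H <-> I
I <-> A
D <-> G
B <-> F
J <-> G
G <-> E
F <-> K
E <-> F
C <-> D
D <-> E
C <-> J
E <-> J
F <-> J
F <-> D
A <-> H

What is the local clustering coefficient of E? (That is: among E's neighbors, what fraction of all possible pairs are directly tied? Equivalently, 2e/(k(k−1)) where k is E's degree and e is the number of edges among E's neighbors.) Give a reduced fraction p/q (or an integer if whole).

9/10

E's neighbors: C, D, F, G, and J (k = 5).
Possible neighbor pairs: C(5,2) = 10. Edges among them: C–D, C–G, C–J, D–F, D–G, D–J, F–G, F–J, G–J → e = 9.
Clustering(E) = 9/10.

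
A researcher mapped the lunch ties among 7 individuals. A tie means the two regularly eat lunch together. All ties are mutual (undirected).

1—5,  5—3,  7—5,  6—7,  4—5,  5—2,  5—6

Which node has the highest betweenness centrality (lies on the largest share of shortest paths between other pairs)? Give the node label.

5

Unnormalized betweenness of each node: 1:0, 2:0, 3:0, 4:0, 5:14, 6:0, 7:0.
5 has the largest value, 14, making it the main broker — the node through which the most shortest paths run.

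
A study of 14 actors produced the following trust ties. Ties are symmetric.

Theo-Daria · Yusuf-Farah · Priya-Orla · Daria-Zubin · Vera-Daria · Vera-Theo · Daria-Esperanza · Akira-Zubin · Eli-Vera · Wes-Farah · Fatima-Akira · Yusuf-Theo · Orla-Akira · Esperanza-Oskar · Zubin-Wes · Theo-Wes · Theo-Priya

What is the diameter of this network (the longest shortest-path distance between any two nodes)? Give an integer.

Eccentricity of each node (its greatest distance to any other): Akira:4, Daria:3, Eli:5, Esperanza:4, Farah:5, Fatima:5, Orla:5, Oskar:5, Priya:4, Theo:4, Vera:4, Wes:4, Yusuf:5, Zubin:3.
The maximum eccentricity is 5, realized for instance by the pair Farah–Oskar via Farah – Wes – Zubin – Daria – Esperanza – Oskar. So the diameter is 5.

5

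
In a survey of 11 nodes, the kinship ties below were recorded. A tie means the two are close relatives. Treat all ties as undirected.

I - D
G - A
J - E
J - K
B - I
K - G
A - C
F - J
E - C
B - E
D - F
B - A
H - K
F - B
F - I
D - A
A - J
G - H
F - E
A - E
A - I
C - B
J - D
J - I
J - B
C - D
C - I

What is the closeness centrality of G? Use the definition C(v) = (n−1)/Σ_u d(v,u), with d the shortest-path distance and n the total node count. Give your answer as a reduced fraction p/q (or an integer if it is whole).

5/9

Distances from G: A:1, B:2, C:2, D:2, E:2, F:3, H:1, I:2, J:2, K:1. Sum = 18.
n = 11, so closeness = 10/18 = 5/9.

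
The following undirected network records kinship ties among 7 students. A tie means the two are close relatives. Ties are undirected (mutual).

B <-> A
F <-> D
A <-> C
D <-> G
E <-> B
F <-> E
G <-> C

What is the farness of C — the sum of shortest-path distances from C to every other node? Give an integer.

Distances from C: A:1, B:2, D:2, E:3, F:3, G:1.
Sum = 1 + 2 + 2 + 3 + 3 + 1 = 12.

12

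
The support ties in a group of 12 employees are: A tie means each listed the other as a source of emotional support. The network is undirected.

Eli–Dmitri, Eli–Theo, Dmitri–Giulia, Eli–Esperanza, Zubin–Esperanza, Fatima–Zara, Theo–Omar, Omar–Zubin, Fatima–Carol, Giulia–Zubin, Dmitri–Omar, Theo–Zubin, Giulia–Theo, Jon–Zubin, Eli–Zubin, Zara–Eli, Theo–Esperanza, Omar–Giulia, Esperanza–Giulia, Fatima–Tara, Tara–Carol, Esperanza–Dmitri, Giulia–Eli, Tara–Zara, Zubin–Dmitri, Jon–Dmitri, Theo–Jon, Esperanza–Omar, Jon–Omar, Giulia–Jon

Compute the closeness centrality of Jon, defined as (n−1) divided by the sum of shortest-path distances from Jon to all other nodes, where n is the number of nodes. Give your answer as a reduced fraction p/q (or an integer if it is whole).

Distances from Jon: Carol:5, Dmitri:1, Eli:2, Esperanza:2, Fatima:4, Giulia:1, Omar:1, Tara:4, Theo:1, Zara:3, Zubin:1. Sum = 25.
n = 12, so closeness = 11/25.

11/25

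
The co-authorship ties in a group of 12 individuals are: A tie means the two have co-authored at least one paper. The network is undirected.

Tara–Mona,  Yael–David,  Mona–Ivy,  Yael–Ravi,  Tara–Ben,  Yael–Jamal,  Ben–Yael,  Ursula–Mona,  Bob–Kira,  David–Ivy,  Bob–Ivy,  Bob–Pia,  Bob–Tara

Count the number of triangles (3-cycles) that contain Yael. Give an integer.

0

Yael's neighbors are Ben, David, Jamal, and Ravi, but none of them are tied to each other, so no triangle contains Yael.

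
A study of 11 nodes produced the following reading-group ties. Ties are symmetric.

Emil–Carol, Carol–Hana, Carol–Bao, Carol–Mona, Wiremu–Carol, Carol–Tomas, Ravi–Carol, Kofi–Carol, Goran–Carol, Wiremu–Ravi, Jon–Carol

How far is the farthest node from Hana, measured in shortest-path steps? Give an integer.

Distances from Hana: Bao:2, Carol:1, Emil:2, Goran:2, Jon:2, Kofi:2, Mona:2, Ravi:2, Tomas:2, Wiremu:2.
The largest is 2 (to Jon, Tomas, Ravi, Wiremu, Goran, Emil, Kofi, Bao, and Mona), so the eccentricity of Hana is 2.

2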